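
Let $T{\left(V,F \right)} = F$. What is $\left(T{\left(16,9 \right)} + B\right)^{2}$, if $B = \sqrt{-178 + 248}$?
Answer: $\left(9 + \sqrt{70}\right)^{2} \approx 301.6$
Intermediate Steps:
$B = \sqrt{70} \approx 8.3666$
$\left(T{\left(16,9 \right)} + B\right)^{2} = \left(9 + \sqrt{70}\right)^{2}$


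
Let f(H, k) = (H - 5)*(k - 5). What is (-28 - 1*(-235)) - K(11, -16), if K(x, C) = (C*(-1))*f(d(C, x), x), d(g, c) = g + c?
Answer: 1167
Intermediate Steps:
d(g, c) = c + g
f(H, k) = (-5 + H)*(-5 + k)
K(x, C) = -C*(25 - 10*x - 5*C + x*(C + x)) (K(x, C) = (C*(-1))*(25 - 5*(x + C) - 5*x + (x + C)*x) = (-C)*(25 - 5*(C + x) - 5*x + (C + x)*x) = (-C)*(25 + (-5*C - 5*x) - 5*x + x*(C + x)) = (-C)*(25 - 10*x - 5*C + x*(C + x)) = -C*(25 - 10*x - 5*C + x*(C + x)))
(-28 - 1*(-235)) - K(11, -16) = (-28 - 1*(-235)) - (-16)*(-25 + 5*(-16) + 10*11 - 1*11*(-16 + 11)) = (-28 + 235) - (-16)*(-25 - 80 + 110 - 1*11*(-5)) = 207 - (-16)*(-25 - 80 + 110 + 55) = 207 - (-16)*60 = 207 - 1*(-960) = 207 + 960 = 1167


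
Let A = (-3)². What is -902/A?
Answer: -902/9 ≈ -100.22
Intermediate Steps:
A = 9
-902/A = -902/9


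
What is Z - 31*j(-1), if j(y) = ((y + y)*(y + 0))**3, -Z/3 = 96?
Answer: -536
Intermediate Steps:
Z = -288 (Z = -3*96 = -288)
j(y) = 8*y**6 (j(y) = ((2*y)*y)**3 = (2*y**2)**3 = 8*y**6)
Z - 31*j(-1) = -288 - 248*(-1)**6 = -288 - 248 = -536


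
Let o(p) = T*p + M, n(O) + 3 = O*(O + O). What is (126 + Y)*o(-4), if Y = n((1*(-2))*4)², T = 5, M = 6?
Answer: -220514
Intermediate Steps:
n(O) = -3 + 2*O² (n(O) = -3 + O*(O + O) = -3 + O*(2*O) = -3 + 2*O²)
o(p) = 6 + 5*p (o(p) = 5*p + 6 = 6 + 5*p)
Y = 15625 (Y = (-3 + 2*((1*(-2))*4)²)² = (-3 + 2*(-2*4)²)² = (-3 + 2*(-8)²)² = (-3 + 2*64)² = (-3 + 128)² = 125² = 15625)
(126 + Y)*o(-4) = (126 + 15625)*(6 + 5*(-4)) = 15751*(6 - 20) = 15751*(-14) = -220514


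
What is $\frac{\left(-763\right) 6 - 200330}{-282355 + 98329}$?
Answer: $\frac{102454}{92013} \approx 1.1135$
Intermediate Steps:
$\frac{\left(-763\right) 6 - 200330}{-282355 + 98329} = \frac{-4578 - 200330}{-184026} = \left(-204908\right) \left(- \frac{1}{184026}\right) = \frac{102454}{92013}$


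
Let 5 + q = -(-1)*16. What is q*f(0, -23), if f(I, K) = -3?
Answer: -33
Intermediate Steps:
q = 11 (q = -5 - (-1)*16 = -5 - 1*(-16) = -5 + 16 = 11)
q*f(0, -23) = 11*(-3) = -33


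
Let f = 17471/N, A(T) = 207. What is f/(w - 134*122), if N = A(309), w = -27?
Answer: -17471/3389625 ≈ -0.0051543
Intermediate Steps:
N = 207
f = 17471/207 ≈ 84.401
f/(w - 134*122) = 17471/(207*(-27 - 134*122)) = 17471/(207*(-27 - 16348)) = (17471/207)/(-16375) = (17471/207)*(-1/16375) = -17471/3389625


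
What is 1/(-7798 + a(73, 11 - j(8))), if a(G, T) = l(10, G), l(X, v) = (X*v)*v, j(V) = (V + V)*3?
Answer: 1/45492 ≈ 2.1982e-5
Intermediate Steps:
j(V) = 6*V (j(V) = (2*V)*3 = 6*V)
l(X, v) = X*v²
a(G, T) = 10*G²
1/(-7798 + a(73, 11 - j(8))) = 1/(-7798 + 10*73²) = 1/(-7798 + 10*5329) = 1/(-7798 + 53290) = 1/45492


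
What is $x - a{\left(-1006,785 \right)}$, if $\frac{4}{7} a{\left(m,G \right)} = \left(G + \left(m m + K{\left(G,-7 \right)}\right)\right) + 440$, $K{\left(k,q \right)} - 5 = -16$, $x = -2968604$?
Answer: $- \frac{9483583}{2} \approx -4.7418 \cdot 10^{6}$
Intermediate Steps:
$K{\left(k,q \right)} = -11$ ($K{\left(k,q \right)} = 5 - 16 = -11$)
$a{\left(m,G \right)} = \frac{3003}{4} + \frac{7 G}{4} + \frac{7 m^{2}}{4}$ ($a{\left(m,G \right)} = \frac{7 \left(\left(G + \left(m m - 11\right)\right) + 440\right)}{4} = \frac{7 \left(\left(G + \left(m^{2} - 11\right)\right) + 440\right)}{4} = \frac{7 \left(\left(G + \left(-11 + m^{2}\right)\right) + 440\right)}{4} = \frac{7 \left(\left(-11 + G + m^{2}\right) + 440\right)}{4} = \frac{7 \left(429 + G + m^{2}\right)}{4} = \frac{3003}{4} + \frac{7 G}{4} + \frac{7 m^{2}}{4}$)
$x - a{\left(-1006,785 \right)} = -2968604 - \left(\frac{3003}{4} + \frac{7}{4} \cdot 785 + \frac{7 \left(-1006\right)^{2}}{4}\right) = -2968604 - \left(\frac{3003}{4} + \frac{5495}{4} + \frac{7}{4} \cdot 1012036\right) = -2968604 - \left(\frac{3003}{4} + \frac{5495}{4} + 1771063\right) = -2968604 - \frac{3546375}{2} = - \frac{9483583}{2}$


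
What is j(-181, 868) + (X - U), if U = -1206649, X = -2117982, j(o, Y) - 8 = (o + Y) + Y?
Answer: -909770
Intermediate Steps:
j(o, Y) = 8 + o + 2*Y (j(o, Y) = 8 + ((o + Y) + Y) = 8 + ((Y + o) + Y) = 8 + (o + 2*Y) = 8 + o + 2*Y)
j(-181, 868) + (X - U) = (8 - 181 + 2*868) + (-2117982 - 1*(-1206649)) = (8 - 181 + 1736) + (-2117982 + 1206649) = 1563 - 911333 = -909770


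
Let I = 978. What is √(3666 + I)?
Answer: 6*√129 ≈ 68.147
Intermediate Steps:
√(3666 + I) = √(3666 + 978) = √4644 = 6*√129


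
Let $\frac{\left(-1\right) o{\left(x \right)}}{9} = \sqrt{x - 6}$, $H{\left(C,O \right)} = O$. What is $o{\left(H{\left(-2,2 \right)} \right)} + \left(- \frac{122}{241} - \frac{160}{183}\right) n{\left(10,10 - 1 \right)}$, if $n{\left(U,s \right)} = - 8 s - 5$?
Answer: $\frac{4688222}{44103} - 18 i \approx 106.3 - 18.0 i$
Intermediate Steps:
$n{\left(U,s \right)} = -5 - 8 s$
$o{\left(x \right)} = - 9 \sqrt{-6 + x}$ ($o{\left(x \right)} = - 9 \sqrt{x - 6} = - 9 \sqrt{-6 + x}$)
$o{\left(H{\left(-2,2 \right)} \right)} + \left(- \frac{122}{241} - \frac{160}{183}\right) n{\left(10,10 - 1 \right)} = - 9 \sqrt{-6 + 2} + \left(- \frac{122}{241} - \frac{160}{183}\right) \left(-5 - 8 \left(10 - 1\right)\right) = - 9 \sqrt{-4} + \left(\left(-122\right) \frac{1}{241} - \frac{160}{183}\right) \left(-5 - 72\right) = - 9 \cdot 2 i + \left(- \frac{122}{241} - \frac{160}{183}\right) \left(-5 - 72\right) = - 18 i - - \frac{4688222}{44103} = - 18 i + \frac{4688222}{44103} = \frac{4688222}{44103} - 18 i$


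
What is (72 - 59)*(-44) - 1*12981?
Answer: -13553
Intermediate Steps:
(72 - 59)*(-44) - 1*12981 = 13*(-44) - 12981 = -572 - 12981 = -13553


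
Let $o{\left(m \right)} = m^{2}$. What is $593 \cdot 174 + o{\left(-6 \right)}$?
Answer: $103218$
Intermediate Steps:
$593 \cdot 174 + o{\left(-6 \right)} = 593 \cdot 174 + \left(-6\right)^{2} = 103182 + 36 = 103218$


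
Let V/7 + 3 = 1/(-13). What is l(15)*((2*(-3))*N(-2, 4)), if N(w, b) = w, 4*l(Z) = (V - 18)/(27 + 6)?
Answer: -514/143 ≈ -3.5944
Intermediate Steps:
V = -280/13 (V = -21 + 7/(-13) = -21 + 7*(-1/13) = -21 - 7/13 = -280/13 ≈ -21.538)
l(Z) = -257/858 (l(Z) = ((-280/13 - 18)/(27 + 6))/4 = (-514/13/33)/4 = (-514/13*1/33)/4 = (1/4)*(-514/429) = -257/858)
l(15)*((2*(-3))*N(-2, 4)) = -257*2*(-3)*(-2)/858 = -(-257)*(-2)/143 = -257/858*12 = -514/143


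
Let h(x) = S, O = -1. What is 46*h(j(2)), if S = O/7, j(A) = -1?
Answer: -46/7 ≈ -6.5714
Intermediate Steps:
S = -⅐ (S = -1/7 = -1*⅐ = -⅐ ≈ -0.14286)
h(x) = -⅐
46*h(j(2)) = 46*(-⅐) = -46/7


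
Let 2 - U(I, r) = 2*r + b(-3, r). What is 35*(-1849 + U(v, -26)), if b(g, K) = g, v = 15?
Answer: -62720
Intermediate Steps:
U(I, r) = 5 - 2*r (U(I, r) = 2 - (2*r - 3) = 2 - (-3 + 2*r) = 2 + (3 - 2*r) = 5 - 2*r)
35*(-1849 + U(v, -26)) = 35*(-1849 + (5 - 2*(-26))) = 35*(-1849 + (5 + 52)) = 35*(-1849 + 57) = 35*(-1792) = -62720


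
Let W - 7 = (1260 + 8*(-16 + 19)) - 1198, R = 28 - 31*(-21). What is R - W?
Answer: 586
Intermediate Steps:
R = 679 (R = 28 + 651 = 679)
W = 93 (W = 7 + ((1260 + 8*(-16 + 19)) - 1198) = 7 + ((1260 + 8*3) - 1198) = 7 + ((1260 + 24) - 1198) = 7 + (1284 - 1198) = 7 + 86 = 93)
R - W = 679 - 1*93 = 679 - 93 = 586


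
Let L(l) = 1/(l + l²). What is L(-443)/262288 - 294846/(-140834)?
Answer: 7571286176512561/3616445593201376 ≈ 2.0936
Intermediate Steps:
L(-443)/262288 - 294846/(-140834) = (1/((-443)*(1 - 443)))/262288 - 294846/(-140834) = -1/443/(-442)*(1/262288) - 294846*(-1/140834) = -1/443*(-1/442)*(1/262288) + 147423/70417 = (1/195806)*(1/262288) + 147423/70417 = 1/51357564128 + 147423/70417 = 7571286176512561/3616445593201376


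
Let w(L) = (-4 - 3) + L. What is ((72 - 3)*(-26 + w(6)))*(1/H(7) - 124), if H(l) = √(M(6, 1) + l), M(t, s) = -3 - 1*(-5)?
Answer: 230391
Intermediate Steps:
w(L) = -7 + L
M(t, s) = 2 (M(t, s) = -3 + 5 = 2)
H(l) = √(2 + l)
((72 - 3)*(-26 + w(6)))*(1/H(7) - 124) = ((72 - 3)*(-26 + (-7 + 6)))*(1/(√(2 + 7)) - 124) = (69*(-26 - 1))*(1/(√9) - 124) = (69*(-27))*(1/3 - 124) = -1863*(⅓ - 124) = -1863*(-371/3) = 230391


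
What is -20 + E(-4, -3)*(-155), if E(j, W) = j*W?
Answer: -1880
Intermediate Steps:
E(j, W) = W*j
-20 + E(-4, -3)*(-155) = -20 - 3*(-4)*(-155) = -20 + 12*(-155) = -20 - 1860 = -1880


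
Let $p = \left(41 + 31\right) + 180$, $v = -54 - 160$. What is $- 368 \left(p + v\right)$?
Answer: $-13984$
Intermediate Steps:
$v = -214$ ($v = -54 - 160 = -214$)
$p = 252$ ($p = 72 + 180 = 252$)
$- 368 \left(p + v\right) = - 368 \left(252 - 214\right) = \left(-368\right) 38 = -13984$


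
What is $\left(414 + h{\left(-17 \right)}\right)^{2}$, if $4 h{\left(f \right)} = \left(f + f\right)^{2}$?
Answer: $494209$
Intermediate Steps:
$h{\left(f \right)} = f^{2}$ ($h{\left(f \right)} = \frac{\left(f + f\right)^{2}}{4} = \frac{\left(2 f\right)^{2}}{4} = \frac{4 f^{2}}{4} = f^{2}$)
$\left(414 + h{\left(-17 \right)}\right)^{2} = \left(414 + \left(-17\right)^{2}\right)^{2} = \left(414 + 289\right)^{2} = 703^{2} = 494209$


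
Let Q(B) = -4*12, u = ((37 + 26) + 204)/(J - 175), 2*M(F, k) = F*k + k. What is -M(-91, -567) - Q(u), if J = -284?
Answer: -25467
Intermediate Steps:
M(F, k) = k/2 + F*k/2 (M(F, k) = (F*k + k)/2 = (k + F*k)/2 = k/2 + F*k/2)
u = -89/153 (u = ((37 + 26) + 204)/(-284 - 175) = (63 + 204)/(-459) = 267*(-1/459) = -89/153 ≈ -0.58170)
Q(B) = -48
-M(-91, -567) - Q(u) = -(-567)*(1 - 91)/2 - 1*(-48) = -(-567)*(-90)/2 + 48 = -1*25515 + 48 = -25515 + 48 = -25467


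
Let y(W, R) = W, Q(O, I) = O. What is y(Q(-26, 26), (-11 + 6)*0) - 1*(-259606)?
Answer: 259580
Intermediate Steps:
y(Q(-26, 26), (-11 + 6)*0) - 1*(-259606) = -26 - 1*(-259606) = -26 + 259606 = 259580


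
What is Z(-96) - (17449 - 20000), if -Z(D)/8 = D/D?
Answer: 2543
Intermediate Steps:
Z(D) = -8 (Z(D) = -8*D/D = -8*1 = -8)
Z(-96) - (17449 - 20000) = -8 - (17449 - 20000) = -8 - 1*(-2551) = -8 + 2551 = 2543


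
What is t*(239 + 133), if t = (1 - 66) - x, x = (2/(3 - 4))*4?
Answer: -21204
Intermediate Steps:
x = -8 (x = (2/(-1))*4 = -1*2*4 = -2*4 = -8)
t = -57 (t = (1 - 66) - 1*(-8) = -65 + 8 = -57)
t*(239 + 133) = -57*(239 + 133) = -57*372 = -21204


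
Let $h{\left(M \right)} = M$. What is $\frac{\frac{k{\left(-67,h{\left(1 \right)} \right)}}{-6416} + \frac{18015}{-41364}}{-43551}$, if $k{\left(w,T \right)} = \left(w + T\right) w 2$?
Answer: $\frac{5014661}{120396478194} \approx 4.1651 \cdot 10^{-5}$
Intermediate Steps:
$k{\left(w,T \right)} = 2 w \left(T + w\right)$ ($k{\left(w,T \right)} = \left(T + w\right) w 2 = w \left(T + w\right) 2 = 2 w \left(T + w\right)$)
$\frac{\frac{k{\left(-67,h{\left(1 \right)} \right)}}{-6416} + \frac{18015}{-41364}}{-43551} = \frac{\frac{2 \left(-67\right) \left(1 - 67\right)}{-6416} + \frac{18015}{-41364}}{-43551} = \left(2 \left(-67\right) \left(-66\right) \left(- \frac{1}{6416}\right) + 18015 \left(- \frac{1}{41364}\right)\right) \left(- \frac{1}{43551}\right) = \left(8844 \left(- \frac{1}{6416}\right) - \frac{6005}{13788}\right) \left(- \frac{1}{43551}\right) = \left(- \frac{2211}{1604} - \frac{6005}{13788}\right) \left(- \frac{1}{43551}\right) = \left(- \frac{5014661}{2764494}\right) \left(- \frac{1}{43551}\right) = \frac{5014661}{120396478194}$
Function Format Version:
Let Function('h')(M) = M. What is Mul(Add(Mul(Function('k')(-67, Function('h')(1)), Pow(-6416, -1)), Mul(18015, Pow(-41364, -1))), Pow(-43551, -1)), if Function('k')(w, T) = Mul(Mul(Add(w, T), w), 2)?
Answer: Rational(5014661, 120396478194) ≈ 4.1651e-5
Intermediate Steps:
Function('k')(w, T) = Mul(2, w, Add(T, w)) (Function('k')(w, T) = Mul(Mul(Add(T, w), w), 2) = Mul(Mul(w, Add(T, w)), 2) = Mul(2, w, Add(T, w)))
Mul(Add(Mul(Function('k')(-67, Function('h')(1)), Pow(-6416, -1)), Mul(18015, Pow(-41364, -1))), Pow(-43551, -1)) = Mul(Add(Mul(Mul(2, -67, Add(1, -67)), Pow(-6416, -1)), Mul(18015, Pow(-41364, -1))), Pow(-43551, -1)) = Mul(Add(Mul(Mul(2, -67, -66), Rational(-1, 6416)), Mul(18015, Rational(-1, 41364))), Rational(-1, 43551)) = Mul(Add(Mul(8844, Rational(-1, 6416)), Rational(-6005, 13788)), Rational(-1, 43551)) = Mul(Add(Rational(-2211, 1604), Rational(-6005, 13788)), Rational(-1, 43551)) = Mul(Rational(-5014661, 2764494), Rational(-1, 43551)) = Rational(5014661, 120396478194)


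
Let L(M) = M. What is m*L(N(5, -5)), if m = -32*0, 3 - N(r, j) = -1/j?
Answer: 0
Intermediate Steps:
N(r, j) = 3 + 1/j (N(r, j) = 3 - (-1)/j = 3 + 1/j)
m = 0
m*L(N(5, -5)) = 0*(3 + 1/(-5)) = 0*(3 - ⅕) = 0*(14/5) = 0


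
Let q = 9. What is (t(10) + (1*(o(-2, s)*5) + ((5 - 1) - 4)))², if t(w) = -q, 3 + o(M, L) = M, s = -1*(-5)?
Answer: 1156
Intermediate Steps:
s = 5
o(M, L) = -3 + M
t(w) = -9 (t(w) = -1*9 = -9)
(t(10) + (1*(o(-2, s)*5) + ((5 - 1) - 4)))² = (-9 + (1*((-3 - 2)*5) + ((5 - 1) - 4)))² = (-9 + (1*(-5*5) + (4 - 4)))² = (-9 + (1*(-25) + 0))² = (-9 + (-25 + 0))² = (-9 - 25)² = (-34)² = 1156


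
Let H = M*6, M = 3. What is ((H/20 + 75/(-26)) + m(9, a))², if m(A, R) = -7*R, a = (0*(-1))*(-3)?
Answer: 16641/4225 ≈ 3.9387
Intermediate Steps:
H = 18 (H = 3*6 = 18)
a = 0 (a = 0*(-3) = 0)
((H/20 + 75/(-26)) + m(9, a))² = ((18/20 + 75/(-26)) - 7*0)² = ((18*(1/20) + 75*(-1/26)) + 0)² = ((9/10 - 75/26) + 0)² = (-129/65 + 0)² = (-129/65)² = 16641/4225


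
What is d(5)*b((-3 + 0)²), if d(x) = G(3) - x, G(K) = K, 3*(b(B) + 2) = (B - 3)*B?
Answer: -32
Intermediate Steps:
b(B) = -2 + B*(-3 + B)/3 (b(B) = -2 + ((B - 3)*B)/3 = -2 + ((-3 + B)*B)/3 = -2 + (B*(-3 + B))/3 = -2 + B*(-3 + B)/3)
d(x) = 3 - x
d(5)*b((-3 + 0)²) = (3 - 1*5)*(-2 - (-3 + 0)² + ((-3 + 0)²)²/3) = (3 - 5)*(-2 - 1*(-3)² + ((-3)²)²/3) = -2*(-2 - 1*9 + (⅓)*9²) = -2*(-2 - 9 + (⅓)*81) = -2*(-2 - 9 + 27) = -2*16 = -32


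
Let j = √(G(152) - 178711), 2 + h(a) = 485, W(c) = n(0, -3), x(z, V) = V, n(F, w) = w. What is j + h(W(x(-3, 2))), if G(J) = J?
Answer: 483 + I*√178559 ≈ 483.0 + 422.56*I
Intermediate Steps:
W(c) = -3
h(a) = 483 (h(a) = -2 + 485 = 483)
j = I*√178559 (j = √(152 - 178711) = √(-178559) = I*√178559 ≈ 422.56*I)
j + h(W(x(-3, 2))) = I*√178559 + 483 = 483 + I*√178559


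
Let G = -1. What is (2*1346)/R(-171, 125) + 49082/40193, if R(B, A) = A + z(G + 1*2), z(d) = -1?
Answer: 28571431/1245983 ≈ 22.931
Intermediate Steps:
R(B, A) = -1 + A (R(B, A) = A - 1 = -1 + A)
(2*1346)/R(-171, 125) + 49082/40193 = (2*1346)/(-1 + 125) + 49082/40193 = 2692/124 + 49082*(1/40193) = 2692*(1/124) + 49082/40193 = 673/31 + 49082/40193 = 28571431/1245983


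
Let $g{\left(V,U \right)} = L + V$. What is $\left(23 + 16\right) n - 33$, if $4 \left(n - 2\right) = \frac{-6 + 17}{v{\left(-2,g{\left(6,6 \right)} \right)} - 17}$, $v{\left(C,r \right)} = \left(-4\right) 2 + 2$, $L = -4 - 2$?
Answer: $\frac{3711}{92} \approx 40.337$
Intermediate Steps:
$L = -6$ ($L = -4 - 2 = -6$)
$g{\left(V,U \right)} = -6 + V$
$v{\left(C,r \right)} = -6$ ($v{\left(C,r \right)} = -8 + 2 = -6$)
$n = \frac{173}{92}$ ($n = 2 + \frac{\left(-6 + 17\right) \frac{1}{-6 - 17}}{4} = 2 + \frac{11 \frac{1}{-23}}{4} = 2 + \frac{11 \left(- \frac{1}{23}\right)}{4} = 2 + \frac{1}{4} \left(- \frac{11}{23}\right) = 2 - \frac{11}{92} = \frac{173}{92} \approx 1.8804$)
$\left(23 + 16\right) n - 33 = \left(23 + 16\right) \frac{173}{92} - 33 = 39 \cdot \frac{173}{92} - 33 = \frac{6747}{92} - 33 = \frac{3711}{92}$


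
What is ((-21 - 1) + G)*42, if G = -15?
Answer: -1554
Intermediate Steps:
((-21 - 1) + G)*42 = ((-21 - 1) - 15)*42 = (-22 - 15)*42 = -37*42 = -1554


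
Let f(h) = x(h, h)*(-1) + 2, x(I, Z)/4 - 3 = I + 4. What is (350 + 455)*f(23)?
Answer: -94990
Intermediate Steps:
x(I, Z) = 28 + 4*I (x(I, Z) = 12 + 4*(I + 4) = 12 + 4*(4 + I) = 12 + (16 + 4*I) = 28 + 4*I)
f(h) = -26 - 4*h (f(h) = (28 + 4*h)*(-1) + 2 = (-28 - 4*h) + 2 = -26 - 4*h)
(350 + 455)*f(23) = (350 + 455)*(-26 - 4*23) = 805*(-26 - 92) = 805*(-118) = -94990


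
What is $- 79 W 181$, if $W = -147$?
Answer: $2101953$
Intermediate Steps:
$- 79 W 181 = \left(-79\right) \left(-147\right) 181 = 11613 \cdot 181 = 2101953$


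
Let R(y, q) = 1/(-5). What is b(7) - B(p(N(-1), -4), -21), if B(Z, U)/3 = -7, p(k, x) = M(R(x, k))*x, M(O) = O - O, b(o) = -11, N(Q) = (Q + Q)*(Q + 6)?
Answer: 10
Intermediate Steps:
R(y, q) = -⅕
N(Q) = 2*Q*(6 + Q) (N(Q) = (2*Q)*(6 + Q) = 2*Q*(6 + Q))
M(O) = 0
p(k, x) = 0 (p(k, x) = 0*x = 0)
B(Z, U) = -21 (B(Z, U) = 3*(-7) = -21)
b(7) - B(p(N(-1), -4), -21) = -11 - 1*(-21) = -11 + 21 = 10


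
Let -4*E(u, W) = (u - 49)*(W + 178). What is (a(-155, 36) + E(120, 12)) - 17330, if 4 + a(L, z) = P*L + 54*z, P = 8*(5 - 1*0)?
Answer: -49925/2 ≈ -24963.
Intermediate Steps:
P = 40 (P = 8*(5 + 0) = 8*5 = 40)
E(u, W) = -(-49 + u)*(178 + W)/4 (E(u, W) = -(u - 49)*(W + 178)/4 = -(-49 + u)*(178 + W)/4)
a(L, z) = -4 + 40*L + 54*z (a(L, z) = -4 + (40*L + 54*z) = -4 + 40*L + 54*z)
(a(-155, 36) + E(120, 12)) - 17330 = ((-4 + 40*(-155) + 54*36) + (4361/2 - 89/2*120 + (49/4)*12 - 1/4*12*120)) - 17330 = ((-4 - 6200 + 1944) + (4361/2 - 5340 + 147 - 360)) - 17330 = (-4260 - 6745/2) - 17330 = -15265/2 - 17330 = -49925/2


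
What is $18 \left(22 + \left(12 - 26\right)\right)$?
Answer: $144$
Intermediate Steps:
$18 \left(22 + \left(12 - 26\right)\right) = 18 \left(22 - 14\right) = 18 \cdot 8 = 144$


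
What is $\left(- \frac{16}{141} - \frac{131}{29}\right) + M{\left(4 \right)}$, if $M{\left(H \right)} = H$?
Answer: $- \frac{2579}{4089} \approx -0.63072$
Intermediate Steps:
$\left(- \frac{16}{141} - \frac{131}{29}\right) + M{\left(4 \right)} = \left(- \frac{16}{141} - \frac{131}{29}\right) + 4 = - \frac{18935}{4089} + 4 = - \frac{2579}{4089}$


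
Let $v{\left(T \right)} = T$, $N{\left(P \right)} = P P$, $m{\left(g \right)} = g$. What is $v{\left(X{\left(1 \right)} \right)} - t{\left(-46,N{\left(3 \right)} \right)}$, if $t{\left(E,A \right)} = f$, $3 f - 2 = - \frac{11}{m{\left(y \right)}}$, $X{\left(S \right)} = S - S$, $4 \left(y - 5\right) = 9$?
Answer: $- \frac{14}{87} \approx -0.16092$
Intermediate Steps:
$y = \frac{29}{4}$ ($y = 5 + \frac{1}{4} \cdot 9 = 5 + \frac{9}{4} = \frac{29}{4} \approx 7.25$)
$X{\left(S \right)} = 0$
$N{\left(P \right)} = P^{2}$
$f = \frac{14}{87}$ ($f = \frac{2}{3} + \frac{\left(-11\right) \frac{1}{\frac{29}{4}}}{3} = \frac{2}{3} + \frac{\left(-11\right) \frac{4}{29}}{3} = \frac{2}{3} + \frac{1}{3} \left(- \frac{44}{29}\right) = \frac{2}{3} - \frac{44}{87} = \frac{14}{87} \approx 0.16092$)
$t{\left(E,A \right)} = \frac{14}{87}$
$v{\left(X{\left(1 \right)} \right)} - t{\left(-46,N{\left(3 \right)} \right)} = 0 - \frac{14}{87} = - \frac{14}{87}$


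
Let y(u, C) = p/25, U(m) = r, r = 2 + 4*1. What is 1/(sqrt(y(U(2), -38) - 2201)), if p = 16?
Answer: -5*I*sqrt(55009)/55009 ≈ -0.021318*I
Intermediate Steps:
r = 6 (r = 2 + 4 = 6)
U(m) = 6
y(u, C) = 16/25
1/(sqrt(y(U(2), -38) - 2201)) = 1/(sqrt(16/25 - 2201)) = 1/(sqrt(-55009/25)) = 1/(I*sqrt(55009)/5) = -5*I*sqrt(55009)/55009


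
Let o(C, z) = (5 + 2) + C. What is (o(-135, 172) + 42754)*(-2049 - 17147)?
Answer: -818248696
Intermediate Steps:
o(C, z) = 7 + C
(o(-135, 172) + 42754)*(-2049 - 17147) = ((7 - 135) + 42754)*(-2049 - 17147) = (-128 + 42754)*(-19196) = 42626*(-19196) = -818248696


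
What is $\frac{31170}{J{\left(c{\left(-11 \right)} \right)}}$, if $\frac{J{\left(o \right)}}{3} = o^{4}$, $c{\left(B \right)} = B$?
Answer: $\frac{10390}{14641} \approx 0.70965$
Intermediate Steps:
$J{\left(o \right)} = 3 o^{4}$
$\frac{31170}{J{\left(c{\left(-11 \right)} \right)}} = \frac{31170}{3 \left(-11\right)^{4}} = \frac{31170}{3 \cdot 14641} = \frac{31170}{43923} = 31170 \cdot \frac{1}{43923} = \frac{10390}{14641}$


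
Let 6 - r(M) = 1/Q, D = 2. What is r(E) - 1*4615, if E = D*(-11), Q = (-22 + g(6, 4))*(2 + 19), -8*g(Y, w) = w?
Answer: -4355503/945 ≈ -4609.0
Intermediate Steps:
g(Y, w) = -w/8
Q = -945/2 (Q = (-22 - 1/8*4)*(2 + 19) = (-22 - 1/2)*21 = -45/2*21 = -945/2 ≈ -472.50)
E = -22 (E = 2*(-11) = -22)
r(M) = 5672/945 (r(M) = 6 - 1/(-945/2) = 6 - 1*(-2/945) = 6 + 2/945 = 5672/945)
r(E) - 1*4615 = 5672/945 - 1*4615 = 5672/945 - 4615 = -4355503/945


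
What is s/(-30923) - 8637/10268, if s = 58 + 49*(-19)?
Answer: -15183411/18677492 ≈ -0.81293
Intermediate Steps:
s = -873 (s = 58 - 931 = -873)
s/(-30923) - 8637/10268 = -873/(-30923) - 8637/10268 = -873*(-1/30923) - 8637*1/10268 = 873/30923 - 8637/10268 = -15183411/18677492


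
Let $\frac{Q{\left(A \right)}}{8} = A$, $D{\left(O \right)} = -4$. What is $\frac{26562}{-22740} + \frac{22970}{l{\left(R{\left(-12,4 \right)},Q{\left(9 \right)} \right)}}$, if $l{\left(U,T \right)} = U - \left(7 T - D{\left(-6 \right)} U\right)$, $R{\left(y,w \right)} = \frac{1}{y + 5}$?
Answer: $- \frac{24999971}{534390} \approx -46.782$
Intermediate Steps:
$R{\left(y,w \right)} = \frac{1}{5 + y}$
$Q{\left(A \right)} = 8 A$
$l{\left(U,T \right)} = - 7 T - 3 U$ ($l{\left(U,T \right)} = U - \left(4 U + 7 T\right) = - 7 T - 3 U$)
$\frac{26562}{-22740} + \frac{22970}{l{\left(R{\left(-12,4 \right)},Q{\left(9 \right)} \right)}} = \frac{26562}{-22740} + \frac{22970}{- 7 \cdot 8 \cdot 9 - \frac{3}{5 - 12}} = 26562 \left(- \frac{1}{22740}\right) + \frac{22970}{\left(-7\right) 72 - \frac{3}{-7}} = - \frac{4427}{3790} + \frac{22970}{-504 - - \frac{3}{7}} = - \frac{4427}{3790} + \frac{22970}{-504 + \frac{3}{7}} = - \frac{4427}{3790} + \frac{22970}{- \frac{3525}{7}} = - \frac{4427}{3790} + 22970 \left(- \frac{7}{3525}\right) = - \frac{4427}{3790} - \frac{32158}{705} = - \frac{24999971}{534390}$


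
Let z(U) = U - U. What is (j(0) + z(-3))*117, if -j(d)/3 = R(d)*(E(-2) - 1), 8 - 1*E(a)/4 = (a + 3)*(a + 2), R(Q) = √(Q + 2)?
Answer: -10881*√2 ≈ -15388.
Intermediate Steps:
R(Q) = √(2 + Q)
E(a) = 32 - 4*(2 + a)*(3 + a) (E(a) = 32 - 4*(a + 3)*(a + 2) = 32 - 4*(3 + a)*(2 + a) = 32 - 4*(2 + a)*(3 + a))
j(d) = -93*√(2 + d) (j(d) = -3*√(2 + d)*((8 - 20*(-2) - 4*(-2)²) - 1) = -3*√(2 + d)*((8 + 40 - 4*4) - 1) = -3*√(2 + d)*((8 + 40 - 16) - 1) = -3*√(2 + d)*(32 - 1) = -3*√(2 + d)*31 = -93*√(2 + d))
z(U) = 0
(j(0) + z(-3))*117 = (-93*√(2 + 0) + 0)*117 = (-93*√2 + 0)*117 = -93*√2*117 = -10881*√2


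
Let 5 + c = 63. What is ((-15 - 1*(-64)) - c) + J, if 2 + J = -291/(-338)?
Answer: -3427/338 ≈ -10.139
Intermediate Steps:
c = 58 (c = -5 + 63 = 58)
J = -385/338 (J = -2 - 291/(-338) = -2 - 291*(-1/338) = -2 + 291/338 = -385/338 ≈ -1.1391)
((-15 - 1*(-64)) - c) + J = ((-15 - 1*(-64)) - 1*58) - 385/338 = ((-15 + 64) - 58) - 385/338 = (49 - 58) - 385/338 = -9 - 385/338 = -3427/338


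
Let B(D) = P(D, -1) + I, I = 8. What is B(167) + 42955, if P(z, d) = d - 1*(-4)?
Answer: 42966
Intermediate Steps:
P(z, d) = 4 + d (P(z, d) = d + 4 = 4 + d)
B(D) = 11 (B(D) = (4 - 1) + 8 = 3 + 8 = 11)
B(167) + 42955 = 11 + 42955 = 42966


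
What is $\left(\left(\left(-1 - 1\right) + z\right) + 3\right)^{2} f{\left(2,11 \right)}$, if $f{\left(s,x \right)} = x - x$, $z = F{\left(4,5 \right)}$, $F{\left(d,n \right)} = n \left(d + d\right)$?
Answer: $0$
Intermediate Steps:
$F{\left(d,n \right)} = 2 d n$ ($F{\left(d,n \right)} = n 2 d = 2 d n$)
$z = 40$ ($z = 2 \cdot 4 \cdot 5 = 40$)
$f{\left(s,x \right)} = 0$
$\left(\left(\left(-1 - 1\right) + z\right) + 3\right)^{2} f{\left(2,11 \right)} = \left(\left(\left(-1 - 1\right) + 40\right) + 3\right)^{2} \cdot 0 = \left(\left(-2 + 40\right) + 3\right)^{2} \cdot 0 = \left(38 + 3\right)^{2} \cdot 0 = 41^{2} \cdot 0 = 1681 \cdot 0 = 0$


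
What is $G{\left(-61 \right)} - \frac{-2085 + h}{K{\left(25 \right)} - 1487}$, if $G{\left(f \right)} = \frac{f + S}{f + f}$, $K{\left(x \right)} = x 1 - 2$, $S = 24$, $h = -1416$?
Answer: $- \frac{1019}{488} \approx -2.0881$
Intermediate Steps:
$K{\left(x \right)} = -2 + x$ ($K{\left(x \right)} = x - 2 = -2 + x$)
$G{\left(f \right)} = \frac{24 + f}{2 f}$ ($G{\left(f \right)} = \frac{f + 24}{f + f} = \frac{24 + f}{2 f}$)
$G{\left(-61 \right)} - \frac{-2085 + h}{K{\left(25 \right)} - 1487} = \frac{24 - 61}{2 \left(-61\right)} - \frac{-2085 - 1416}{\left(-2 + 25\right) - 1487} = \frac{1}{2} \left(- \frac{1}{61}\right) \left(-37\right) - - \frac{3501}{23 - 1487} = \frac{37}{122} - - \frac{3501}{-1464} = \frac{37}{122} - \left(-3501\right) \left(- \frac{1}{1464}\right) = \frac{37}{122} - \frac{1167}{488} = - \frac{1019}{488}$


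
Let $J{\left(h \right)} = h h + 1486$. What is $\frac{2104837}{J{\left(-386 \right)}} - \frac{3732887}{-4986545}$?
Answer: $\frac{11057596719699}{750385264690} \approx 14.736$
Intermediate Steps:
$J{\left(h \right)} = 1486 + h^{2}$ ($J{\left(h \right)} = h^{2} + 1486 = 1486 + h^{2}$)
$\frac{2104837}{J{\left(-386 \right)}} - \frac{3732887}{-4986545} = \frac{2104837}{1486 + \left(-386\right)^{2}} - \frac{3732887}{-4986545} = \frac{2104837}{1486 + 148996} - - \frac{3732887}{4986545} = \frac{2104837}{150482} + \frac{3732887}{4986545} = \frac{11057596719699}{750385264690}$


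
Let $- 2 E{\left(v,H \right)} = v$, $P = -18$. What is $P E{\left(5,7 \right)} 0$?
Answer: $0$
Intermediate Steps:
$E{\left(v,H \right)} = - \frac{v}{2}$
$P E{\left(5,7 \right)} 0 = - 18 \left(\left(- \frac{1}{2}\right) 5\right) 0 = \left(-18\right) \left(- \frac{5}{2}\right) 0 = 45 \cdot 0 = 0$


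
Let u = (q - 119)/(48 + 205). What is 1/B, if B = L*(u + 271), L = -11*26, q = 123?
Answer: -23/1782742 ≈ -1.2901e-5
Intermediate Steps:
L = -286
u = 4/253 (u = (123 - 119)/(48 + 205) = 4/253 ≈ 0.015810)
B = -1782742/23 (B = -286*(4/253 + 271) = -286*68567/253 = -1782742/23 ≈ -77511.)
1/B = 1/(-1782742/23) = -23/1782742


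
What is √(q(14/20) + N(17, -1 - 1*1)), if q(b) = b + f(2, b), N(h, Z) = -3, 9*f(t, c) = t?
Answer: I*√1870/30 ≈ 1.4415*I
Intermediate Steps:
f(t, c) = t/9
q(b) = 2/9 + b (q(b) = b + (⅑)*2 = b + 2/9 = 2/9 + b)
√(q(14/20) + N(17, -1 - 1*1)) = √((2/9 + 14/20) - 3) = √((2/9 + 14*(1/20)) - 3) = √((2/9 + 7/10) - 3) = √(83/90 - 3) = √(-187/90) = I*√1870/30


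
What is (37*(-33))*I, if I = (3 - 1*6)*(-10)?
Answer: -36630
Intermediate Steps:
I = 30 (I = (3 - 6)*(-10) = -3*(-10) = 30)
(37*(-33))*I = (37*(-33))*30 = -1221*30 = -36630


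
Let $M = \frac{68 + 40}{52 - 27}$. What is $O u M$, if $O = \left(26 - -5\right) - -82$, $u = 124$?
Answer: $\frac{1513296}{25} \approx 60532.0$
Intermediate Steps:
$M = \frac{108}{25} \approx 4.32$
$O = 113$ ($O = \left(26 + 5\right) + 82 = 31 + 82 = 113$)
$O u M = 113 \cdot 124 \cdot \frac{108}{25} = 14012 \cdot \frac{108}{25} = \frac{1513296}{25}$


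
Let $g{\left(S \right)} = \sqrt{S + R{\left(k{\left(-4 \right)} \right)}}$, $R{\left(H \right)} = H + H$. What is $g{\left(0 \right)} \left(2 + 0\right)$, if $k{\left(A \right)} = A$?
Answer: $4 i \sqrt{2} \approx 5.6569 i$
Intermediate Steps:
$R{\left(H \right)} = 2 H$
$g{\left(S \right)} = \sqrt{-8 + S}$ ($g{\left(S \right)} = \sqrt{S + 2 \left(-4\right)} = \sqrt{S - 8} = \sqrt{-8 + S}$)
$g{\left(0 \right)} \left(2 + 0\right) = \sqrt{-8 + 0} \left(2 + 0\right) = \sqrt{-8} \cdot 2 = 2 i \sqrt{2} \cdot 2 = 4 i \sqrt{2}$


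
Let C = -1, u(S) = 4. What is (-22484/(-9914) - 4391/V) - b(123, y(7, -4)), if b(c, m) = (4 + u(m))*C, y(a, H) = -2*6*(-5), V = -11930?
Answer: 628979327/59137010 ≈ 10.636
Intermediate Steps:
y(a, H) = 60 (y(a, H) = -12*(-5) = 60)
b(c, m) = -8 (b(c, m) = (4 + 4)*(-1) = 8*(-1) = -8)
(-22484/(-9914) - 4391/V) - b(123, y(7, -4)) = (-22484/(-9914) - 4391/(-11930)) - 1*(-8) = (-22484*(-1/9914) - 4391*(-1/11930)) + 8 = (11242/4957 + 4391/11930) + 8 = 155883247/59137010 + 8 = 628979327/59137010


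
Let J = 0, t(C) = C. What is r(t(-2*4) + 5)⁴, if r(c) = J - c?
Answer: 81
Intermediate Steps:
r(c) = -c (r(c) = 0 - c = -c)
r(t(-2*4) + 5)⁴ = (-(-2*4 + 5))⁴ = (-(-8 + 5))⁴ = (-1*(-3))⁴ = 3⁴ = 81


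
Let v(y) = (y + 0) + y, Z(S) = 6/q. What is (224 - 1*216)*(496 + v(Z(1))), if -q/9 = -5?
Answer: 59552/15 ≈ 3970.1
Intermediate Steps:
q = 45 (q = -9*(-5) = 45)
Z(S) = 2/15 (Z(S) = 6/45 = 6*(1/45) = 2/15)
v(y) = 2*y (v(y) = y + y = 2*y)
(224 - 1*216)*(496 + v(Z(1))) = (224 - 1*216)*(496 + 2*(2/15)) = (224 - 216)*(496 + 4/15) = 8*(7444/15) = 59552/15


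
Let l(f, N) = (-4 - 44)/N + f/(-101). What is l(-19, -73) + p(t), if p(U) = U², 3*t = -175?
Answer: 225854240/66357 ≈ 3403.6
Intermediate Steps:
t = -175/3 (t = (⅓)*(-175) = -175/3 ≈ -58.333)
l(f, N) = -48/N - f/101 (l(f, N) = -48/N + f*(-1/101) = -48/N - f/101)
l(-19, -73) + p(t) = (-48/(-73) - 1/101*(-19)) + (-175/3)² = (-48*(-1/73) + 19/101) + 30625/9 = (48/73 + 19/101) + 30625/9 = 6235/7373 + 30625/9 = 225854240/66357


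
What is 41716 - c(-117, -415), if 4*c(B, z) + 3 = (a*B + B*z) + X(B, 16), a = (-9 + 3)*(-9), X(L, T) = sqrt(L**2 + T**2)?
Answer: 62315/2 - sqrt(13945)/4 ≈ 31128.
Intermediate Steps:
a = 54 (a = -6*(-9) = 54)
c(B, z) = -3/4 + sqrt(256 + B**2)/4 + 27*B/2 + B*z/4 (c(B, z) = -3/4 + ((54*B + B*z) + sqrt(B**2 + 16**2))/4 = -3/4 + ((54*B + B*z) + sqrt(B**2 + 256))/4 = -3/4 + ((54*B + B*z) + sqrt(256 + B**2))/4 = -3/4 + (sqrt(256 + B**2) + 54*B + B*z)/4 = -3/4 + (sqrt(256 + B**2)/4 + 27*B/2 + B*z/4) = -3/4 + sqrt(256 + B**2)/4 + 27*B/2 + B*z/4)
41716 - c(-117, -415) = 41716 - (-3/4 + sqrt(256 + (-117)**2)/4 + (27/2)*(-117) + (1/4)*(-117)*(-415)) = 41716 - (-3/4 + sqrt(256 + 13689)/4 - 3159/2 + 48555/4) = 41716 - (-3/4 + sqrt(13945)/4 - 3159/2 + 48555/4) = 41716 - (21117/2 + sqrt(13945)/4) = 41716 + (-21117/2 - sqrt(13945)/4) = 62315/2 - sqrt(13945)/4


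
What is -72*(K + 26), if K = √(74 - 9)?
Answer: -1872 - 72*√65 ≈ -2452.5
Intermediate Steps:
K = √65 ≈ 8.0623
-72*(K + 26) = -72*(√65 + 26) = -72*(26 + √65) = -1872 - 72*√65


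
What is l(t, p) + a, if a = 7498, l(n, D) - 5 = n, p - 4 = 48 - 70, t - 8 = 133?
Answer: 7644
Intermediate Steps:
t = 141 (t = 8 + 133 = 141)
p = -18 (p = 4 + (48 - 70) = 4 - 22 = -18)
l(n, D) = 5 + n
l(t, p) + a = (5 + 141) + 7498 = 146 + 7498 = 7644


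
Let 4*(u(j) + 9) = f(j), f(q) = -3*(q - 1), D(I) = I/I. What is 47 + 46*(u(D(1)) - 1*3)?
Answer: -505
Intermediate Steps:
D(I) = 1
f(q) = 3 - 3*q (f(q) = -3*(-1 + q) = 3 - 3*q)
u(j) = -33/4 - 3*j/4 (u(j) = -9 + (3 - 3*j)/4 = -9 + (3/4 - 3*j/4) = -33/4 - 3*j/4)
47 + 46*(u(D(1)) - 1*3) = 47 + 46*((-33/4 - 3/4*1) - 1*3) = 47 + 46*((-33/4 - 3/4) - 3) = 47 + 46*(-9 - 3) = 47 + 46*(-12) = 47 - 552 = -505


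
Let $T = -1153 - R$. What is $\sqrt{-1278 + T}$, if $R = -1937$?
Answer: $i \sqrt{494} \approx 22.226 i$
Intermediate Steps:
$T = 784$ ($T = -1153 - -1937 = -1153 + 1937 = 784$)
$\sqrt{-1278 + T} = \sqrt{-1278 + 784} = \sqrt{-494} = i \sqrt{494}$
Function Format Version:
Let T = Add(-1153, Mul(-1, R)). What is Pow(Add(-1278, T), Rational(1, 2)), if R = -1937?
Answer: Mul(I, Pow(494, Rational(1, 2))) ≈ Mul(22.226, I)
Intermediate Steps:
T = 784 (T = Add(-1153, Mul(-1, -1937)) = Add(-1153, 1937) = 784)
Pow(Add(-1278, T), Rational(1, 2)) = Pow(Add(-1278, 784), Rational(1, 2)) = Pow(-494, Rational(1, 2)) = Mul(I, Pow(494, Rational(1, 2)))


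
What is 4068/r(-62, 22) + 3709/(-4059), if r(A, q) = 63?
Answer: 1808705/28413 ≈ 63.658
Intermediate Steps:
4068/r(-62, 22) + 3709/(-4059) = 4068/63 + 3709/(-4059) = 4068*(1/63) + 3709*(-1/4059) = 452/7 - 3709/4059 = 1808705/28413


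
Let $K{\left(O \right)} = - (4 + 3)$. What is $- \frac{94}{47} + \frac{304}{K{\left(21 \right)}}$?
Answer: $- \frac{318}{7} \approx -45.429$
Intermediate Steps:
$K{\left(O \right)} = -7$ ($K{\left(O \right)} = \left(-1\right) 7 = -7$)
$- \frac{94}{47} + \frac{304}{K{\left(21 \right)}} = - \frac{94}{47} + \frac{304}{-7} = \left(-94\right) \frac{1}{47} + 304 \left(- \frac{1}{7}\right) = -2 - \frac{304}{7} = - \frac{318}{7}$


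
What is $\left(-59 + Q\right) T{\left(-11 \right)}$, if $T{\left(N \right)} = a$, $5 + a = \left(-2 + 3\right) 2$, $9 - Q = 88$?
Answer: $414$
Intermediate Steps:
$Q = -79$ ($Q = 9 - 88 = -79$)
$a = -3$ ($a = -5 + \left(-2 + 3\right) 2 = -5 + 1 \cdot 2 = -5 + 2 = -3$)
$T{\left(N \right)} = -3$
$\left(-59 + Q\right) T{\left(-11 \right)} = \left(-59 - 79\right) \left(-3\right) = \left(-138\right) \left(-3\right) = 414$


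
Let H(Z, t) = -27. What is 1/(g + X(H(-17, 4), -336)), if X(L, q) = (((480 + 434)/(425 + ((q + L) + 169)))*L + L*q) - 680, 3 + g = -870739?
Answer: -77/66409176 ≈ -1.1595e-6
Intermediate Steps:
g = -870742 (g = -3 - 870739 = -870742)
X(L, q) = -680 + L*q + 914*L/(594 + L + q) (X(L, q) = ((914/(425 + ((L + q) + 169)))*L + L*q) - 680 = ((914/(425 + (169 + L + q)))*L + L*q) - 680 = ((914/(594 + L + q))*L + L*q) - 680 = (914*L/(594 + L + q) + L*q) - 680 = (L*q + 914*L/(594 + L + q)) - 680 = -680 + L*q + 914*L/(594 + L + q))
1/(g + X(H(-17, 4), -336)) = 1/(-870742 + (-403920 - 680*(-336) + 234*(-27) - 27*(-336)² - 336*(-27)² + 594*(-27)*(-336))/(594 - 27 - 336)) = 1/(-870742 + (-403920 + 228480 - 6318 - 27*112896 - 336*729 + 5388768)/231) = 1/(-870742 + (-403920 + 228480 - 6318 - 3048192 - 244944 + 5388768)/231) = 1/(-870742 + (1/231)*1913874) = 1/(-870742 + 637958/77) = 1/(-66409176/77) = -77/66409176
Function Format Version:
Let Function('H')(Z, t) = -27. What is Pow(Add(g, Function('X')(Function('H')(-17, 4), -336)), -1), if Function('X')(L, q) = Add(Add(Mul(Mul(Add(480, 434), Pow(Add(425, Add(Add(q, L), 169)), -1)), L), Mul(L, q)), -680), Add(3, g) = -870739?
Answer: Rational(-77, 66409176) ≈ -1.1595e-6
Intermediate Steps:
g = -870742 (g = Add(-3, -870739) = -870742)
Function('X')(L, q) = Add(-680, Mul(L, q), Mul(914, L, Pow(Add(594, L, q), -1))) (Function('X')(L, q) = Add(Add(Mul(Mul(914, Pow(Add(425, Add(Add(L, q), 169)), -1)), L), Mul(L, q)), -680) = Add(Add(Mul(Mul(914, Pow(Add(425, Add(169, L, q)), -1)), L), Mul(L, q)), -680) = Add(Add(Mul(Mul(914, Pow(Add(594, L, q), -1)), L), Mul(L, q)), -680) = Add(Add(Mul(914, L, Pow(Add(594, L, q), -1)), Mul(L, q)), -680) = Add(Add(Mul(L, q), Mul(914, L, Pow(Add(594, L, q), -1))), -680) = Add(-680, Mul(L, q), Mul(914, L, Pow(Add(594, L, q), -1))))
Pow(Add(g, Function('X')(Function('H')(-17, 4), -336)), -1) = Pow(Add(-870742, Mul(Pow(Add(594, -27, -336), -1), Add(-403920, Mul(-680, -336), Mul(234, -27), Mul(-27, Pow(-336, 2)), Mul(-336, Pow(-27, 2)), Mul(594, -27, -336)))), -1) = Pow(Add(-870742, Mul(Pow(231, -1), Add(-403920, 228480, -6318, Mul(-27, 112896), Mul(-336, 729), 5388768))), -1) = Pow(Add(-870742, Mul(Rational(1, 231), Add(-403920, 228480, -6318, -3048192, -244944, 5388768))), -1) = Pow(Add(-870742, Mul(Rational(1, 231), 1913874)), -1) = Pow(Add(-870742, Rational(637958, 77)), -1) = Pow(Rational(-66409176, 77), -1) = Rational(-77, 66409176)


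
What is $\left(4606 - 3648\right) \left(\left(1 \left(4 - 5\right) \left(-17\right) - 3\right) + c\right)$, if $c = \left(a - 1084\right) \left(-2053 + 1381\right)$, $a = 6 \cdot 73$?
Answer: $415892708$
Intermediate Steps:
$a = 438$
$c = 434112$ ($c = \left(438 - 1084\right) \left(-2053 + 1381\right) = \left(-646\right) \left(-672\right) = 434112$)
$\left(4606 - 3648\right) \left(\left(1 \left(4 - 5\right) \left(-17\right) - 3\right) + c\right) = \left(4606 - 3648\right) \left(\left(1 \left(4 - 5\right) \left(-17\right) - 3\right) + 434112\right) = 958 \left(\left(1 \left(-1\right) \left(-17\right) - 3\right) + 434112\right) = 958 \left(\left(\left(-1\right) \left(-17\right) - 3\right) + 434112\right) = 958 \left(\left(17 - 3\right) + 434112\right) = 958 \left(14 + 434112\right) = 958 \cdot 434126 = 415892708$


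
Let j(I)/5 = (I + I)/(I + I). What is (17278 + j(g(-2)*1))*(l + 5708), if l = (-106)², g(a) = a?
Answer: 292843152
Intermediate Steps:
l = 11236
j(I) = 5 (j(I) = 5*((I + I)/(I + I)) = 5*((2*I)/((2*I))) = 5*((2*I)*(1/(2*I))) = 5*1 = 5)
(17278 + j(g(-2)*1))*(l + 5708) = (17278 + 5)*(11236 + 5708) = 17283*16944 = 292843152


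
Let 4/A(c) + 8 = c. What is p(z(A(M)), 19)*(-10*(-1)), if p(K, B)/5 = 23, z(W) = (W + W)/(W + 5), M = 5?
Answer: 1150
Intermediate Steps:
A(c) = 4/(-8 + c)
z(W) = 2*W/(5 + W) (z(W) = (2*W)/(5 + W) = 2*W/(5 + W))
p(K, B) = 115 (p(K, B) = 5*23 = 115)
p(z(A(M)), 19)*(-10*(-1)) = 115*(-10*(-1)) = 115*10 = 1150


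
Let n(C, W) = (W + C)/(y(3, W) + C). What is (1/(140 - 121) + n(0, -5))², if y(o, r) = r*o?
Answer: 484/3249 ≈ 0.14897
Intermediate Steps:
y(o, r) = o*r
n(C, W) = (C + W)/(C + 3*W) (n(C, W) = (W + C)/(3*W + C) = (C + W)/(C + 3*W))
(1/(140 - 121) + n(0, -5))² = (1/(140 - 121) + (0 - 5)/(0 + 3*(-5)))² = (1/19 - 5/(0 - 15))² = (1/19 - 5/(-15))² = (1/19 - 1/15*(-5))² = (1/19 + ⅓)² = (22/57)² = 484/3249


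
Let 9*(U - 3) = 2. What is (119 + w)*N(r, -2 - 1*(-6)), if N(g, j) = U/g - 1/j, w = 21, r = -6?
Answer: -2975/27 ≈ -110.19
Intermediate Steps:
U = 29/9 (U = 3 + (1/9)*2 = 3 + 2/9 = 29/9 ≈ 3.2222)
N(g, j) = -1/j + 29/(9*g) (N(g, j) = 29/(9*g) - 1/j = -1/j + 29/(9*g))
(119 + w)*N(r, -2 - 1*(-6)) = (119 + 21)*(-1/(-2 - 1*(-6)) + (29/9)/(-6)) = 140*(-1/(-2 + 6) + (29/9)*(-1/6)) = 140*(-1/4 - 29/54) = 140*(-85/108) = -2975/27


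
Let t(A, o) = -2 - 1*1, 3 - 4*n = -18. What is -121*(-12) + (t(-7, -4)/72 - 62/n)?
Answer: 241945/168 ≈ 1440.1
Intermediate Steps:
n = 21/4 (n = ¾ - ¼*(-18) = ¾ + 9/2 = 21/4 ≈ 5.2500)
t(A, o) = -3 (t(A, o) = -2 - 1 = -3)
-121*(-12) + (t(-7, -4)/72 - 62/n) = -121*(-12) + (-3/72 - 62/21/4) = 1452 + (-3*1/72 - 62*4/21) = 1452 + (-1/24 - 248/21) = 1452 - 1991/168 = 241945/168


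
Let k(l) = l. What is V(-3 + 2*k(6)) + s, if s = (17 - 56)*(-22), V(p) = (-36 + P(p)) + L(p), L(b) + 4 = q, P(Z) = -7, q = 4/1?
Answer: 815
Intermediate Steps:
q = 4 (q = 4*1 = 4)
L(b) = 0 (L(b) = -4 + 4 = 0)
V(p) = -43 (V(p) = (-36 - 7) + 0 = -43 + 0 = -43)
s = 858 (s = -39*(-22) = 858)
V(-3 + 2*k(6)) + s = -43 + 858 = 815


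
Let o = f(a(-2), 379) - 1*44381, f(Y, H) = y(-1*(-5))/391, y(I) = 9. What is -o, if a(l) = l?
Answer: 17352962/391 ≈ 44381.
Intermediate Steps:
f(Y, H) = 9/391
o = -17352962/391 (o = 9/391 - 1*44381 = 9/391 - 44381 = -17352962/391 ≈ -44381.)
-o = -1*(-17352962/391) = 17352962/391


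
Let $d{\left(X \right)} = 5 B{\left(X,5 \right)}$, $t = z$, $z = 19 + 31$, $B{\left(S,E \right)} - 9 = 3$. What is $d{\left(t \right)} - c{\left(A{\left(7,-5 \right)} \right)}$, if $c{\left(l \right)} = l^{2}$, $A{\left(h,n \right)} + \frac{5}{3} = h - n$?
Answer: $- \frac{421}{9} \approx -46.778$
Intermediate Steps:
$A{\left(h,n \right)} = - \frac{5}{3} + h - n$ ($A{\left(h,n \right)} = - \frac{5}{3} + \left(h - n\right) = - \frac{5}{3} + h - n$)
$B{\left(S,E \right)} = 12$ ($B{\left(S,E \right)} = 9 + 3 = 12$)
$z = 50$
$t = 50$
$d{\left(X \right)} = 60$ ($d{\left(X \right)} = 5 \cdot 12 = 60$)
$d{\left(t \right)} - c{\left(A{\left(7,-5 \right)} \right)} = 60 - \left(- \frac{5}{3} + 7 - -5\right)^{2} = 60 - \left(- \frac{5}{3} + 7 + 5\right)^{2} = 60 - \left(\frac{31}{3}\right)^{2} = 60 - \frac{961}{9} = - \frac{421}{9}$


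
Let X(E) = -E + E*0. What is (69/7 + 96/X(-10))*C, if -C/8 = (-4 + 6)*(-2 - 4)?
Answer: 65376/35 ≈ 1867.9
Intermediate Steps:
X(E) = -E (X(E) = -E + 0 = -E)
C = 96 (C = -8*(-4 + 6)*(-2 - 4) = -16*(-6) = -8*(-12) = 96)
(69/7 + 96/X(-10))*C = (69/7 + 96/((-1*(-10))))*96 = (69*(⅐) + 96/10)*96 = (69/7 + 96*(⅒))*96 = (69/7 + 48/5)*96 = (681/35)*96 = 65376/35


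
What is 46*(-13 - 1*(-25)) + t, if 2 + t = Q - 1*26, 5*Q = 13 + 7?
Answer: 528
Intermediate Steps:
Q = 4 (Q = (13 + 7)/5 = (⅕)*20 = 4)
t = -24 (t = -2 + (4 - 1*26) = -2 + (4 - 26) = -2 - 22 = -24)
46*(-13 - 1*(-25)) + t = 46*(-13 - 1*(-25)) - 24 = 46*(-13 + 25) - 24 = 46*12 - 24 = 552 - 24 = 528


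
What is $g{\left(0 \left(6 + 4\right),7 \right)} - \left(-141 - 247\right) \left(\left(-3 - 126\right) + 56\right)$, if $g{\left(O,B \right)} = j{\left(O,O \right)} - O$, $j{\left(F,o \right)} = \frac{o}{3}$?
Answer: $-28324$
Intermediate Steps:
$j{\left(F,o \right)} = \frac{o}{3}$ ($j{\left(F,o \right)} = o \frac{1}{3} = \frac{o}{3}$)
$g{\left(O,B \right)} = - \frac{2 O}{3}$ ($g{\left(O,B \right)} = \frac{O}{3} - O = - \frac{2 O}{3}$)
$g{\left(0 \left(6 + 4\right),7 \right)} - \left(-141 - 247\right) \left(\left(-3 - 126\right) + 56\right) = - \frac{2 \cdot 0 \left(6 + 4\right)}{3} - \left(-141 - 247\right) \left(\left(-3 - 126\right) + 56\right) = - \frac{2 \cdot 0 \cdot 10}{3} - - 388 \left(\left(-3 - 126\right) + 56\right) = \left(- \frac{2}{3}\right) 0 - - 388 \left(-129 + 56\right) = 0 - \left(-388\right) \left(-73\right) = 0 - 28324 = -28324$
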